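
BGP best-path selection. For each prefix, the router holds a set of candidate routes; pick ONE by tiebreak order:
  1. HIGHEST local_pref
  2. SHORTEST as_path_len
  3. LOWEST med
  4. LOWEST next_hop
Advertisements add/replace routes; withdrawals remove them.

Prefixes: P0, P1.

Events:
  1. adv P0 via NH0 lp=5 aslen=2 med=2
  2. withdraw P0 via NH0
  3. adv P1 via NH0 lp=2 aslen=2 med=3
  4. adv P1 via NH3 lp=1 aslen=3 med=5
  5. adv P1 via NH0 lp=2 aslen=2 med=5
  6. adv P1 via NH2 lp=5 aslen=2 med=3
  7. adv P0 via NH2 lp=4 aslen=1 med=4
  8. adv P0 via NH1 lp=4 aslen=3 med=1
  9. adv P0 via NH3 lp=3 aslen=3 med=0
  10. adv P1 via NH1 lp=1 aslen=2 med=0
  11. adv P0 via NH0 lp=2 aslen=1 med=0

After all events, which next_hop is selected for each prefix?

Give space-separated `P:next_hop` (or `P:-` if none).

Op 1: best P0=NH0 P1=-
Op 2: best P0=- P1=-
Op 3: best P0=- P1=NH0
Op 4: best P0=- P1=NH0
Op 5: best P0=- P1=NH0
Op 6: best P0=- P1=NH2
Op 7: best P0=NH2 P1=NH2
Op 8: best P0=NH2 P1=NH2
Op 9: best P0=NH2 P1=NH2
Op 10: best P0=NH2 P1=NH2
Op 11: best P0=NH2 P1=NH2

Answer: P0:NH2 P1:NH2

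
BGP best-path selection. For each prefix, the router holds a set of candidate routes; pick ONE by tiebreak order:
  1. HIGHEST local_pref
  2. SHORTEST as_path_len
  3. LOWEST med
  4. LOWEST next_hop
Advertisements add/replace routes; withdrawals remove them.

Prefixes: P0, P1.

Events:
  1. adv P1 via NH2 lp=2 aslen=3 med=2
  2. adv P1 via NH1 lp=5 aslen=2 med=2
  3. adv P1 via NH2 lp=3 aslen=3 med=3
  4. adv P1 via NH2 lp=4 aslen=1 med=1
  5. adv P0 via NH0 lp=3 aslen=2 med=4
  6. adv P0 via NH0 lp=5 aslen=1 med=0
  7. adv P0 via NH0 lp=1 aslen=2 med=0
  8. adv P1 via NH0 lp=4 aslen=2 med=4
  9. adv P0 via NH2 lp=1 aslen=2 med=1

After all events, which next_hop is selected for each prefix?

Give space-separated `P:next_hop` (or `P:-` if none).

Answer: P0:NH0 P1:NH1

Derivation:
Op 1: best P0=- P1=NH2
Op 2: best P0=- P1=NH1
Op 3: best P0=- P1=NH1
Op 4: best P0=- P1=NH1
Op 5: best P0=NH0 P1=NH1
Op 6: best P0=NH0 P1=NH1
Op 7: best P0=NH0 P1=NH1
Op 8: best P0=NH0 P1=NH1
Op 9: best P0=NH0 P1=NH1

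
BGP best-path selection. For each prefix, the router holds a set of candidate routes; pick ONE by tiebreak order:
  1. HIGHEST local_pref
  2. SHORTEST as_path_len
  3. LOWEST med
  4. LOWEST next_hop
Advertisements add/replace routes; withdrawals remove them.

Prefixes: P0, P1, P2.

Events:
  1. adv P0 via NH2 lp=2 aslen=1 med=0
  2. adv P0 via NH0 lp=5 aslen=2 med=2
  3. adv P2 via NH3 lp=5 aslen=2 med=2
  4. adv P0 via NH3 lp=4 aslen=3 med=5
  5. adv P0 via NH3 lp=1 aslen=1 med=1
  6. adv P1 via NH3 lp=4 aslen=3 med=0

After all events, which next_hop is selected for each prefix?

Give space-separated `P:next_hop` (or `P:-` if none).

Op 1: best P0=NH2 P1=- P2=-
Op 2: best P0=NH0 P1=- P2=-
Op 3: best P0=NH0 P1=- P2=NH3
Op 4: best P0=NH0 P1=- P2=NH3
Op 5: best P0=NH0 P1=- P2=NH3
Op 6: best P0=NH0 P1=NH3 P2=NH3

Answer: P0:NH0 P1:NH3 P2:NH3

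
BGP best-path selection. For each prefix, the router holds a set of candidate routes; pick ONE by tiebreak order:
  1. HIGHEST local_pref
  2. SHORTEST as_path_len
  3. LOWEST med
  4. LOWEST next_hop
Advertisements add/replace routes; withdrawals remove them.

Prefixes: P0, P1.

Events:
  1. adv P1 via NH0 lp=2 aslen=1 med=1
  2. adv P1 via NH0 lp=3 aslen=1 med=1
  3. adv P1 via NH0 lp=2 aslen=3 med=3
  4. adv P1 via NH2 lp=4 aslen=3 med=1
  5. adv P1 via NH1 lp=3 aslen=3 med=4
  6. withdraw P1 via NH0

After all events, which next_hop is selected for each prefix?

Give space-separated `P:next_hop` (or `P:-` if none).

Answer: P0:- P1:NH2

Derivation:
Op 1: best P0=- P1=NH0
Op 2: best P0=- P1=NH0
Op 3: best P0=- P1=NH0
Op 4: best P0=- P1=NH2
Op 5: best P0=- P1=NH2
Op 6: best P0=- P1=NH2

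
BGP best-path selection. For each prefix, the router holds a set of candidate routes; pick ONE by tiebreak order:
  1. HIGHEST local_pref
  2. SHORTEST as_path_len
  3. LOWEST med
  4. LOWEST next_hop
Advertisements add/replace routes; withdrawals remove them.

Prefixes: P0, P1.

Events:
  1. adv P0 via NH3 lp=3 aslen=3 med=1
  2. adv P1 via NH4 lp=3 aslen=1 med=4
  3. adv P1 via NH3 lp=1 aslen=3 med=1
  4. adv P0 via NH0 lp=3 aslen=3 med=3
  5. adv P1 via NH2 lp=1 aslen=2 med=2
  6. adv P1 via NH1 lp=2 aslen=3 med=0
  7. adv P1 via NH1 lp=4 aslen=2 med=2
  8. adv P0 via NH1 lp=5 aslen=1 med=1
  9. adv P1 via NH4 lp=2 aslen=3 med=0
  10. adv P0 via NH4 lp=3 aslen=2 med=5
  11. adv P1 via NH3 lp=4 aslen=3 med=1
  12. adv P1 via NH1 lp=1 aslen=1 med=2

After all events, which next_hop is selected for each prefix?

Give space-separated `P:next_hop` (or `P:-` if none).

Answer: P0:NH1 P1:NH3

Derivation:
Op 1: best P0=NH3 P1=-
Op 2: best P0=NH3 P1=NH4
Op 3: best P0=NH3 P1=NH4
Op 4: best P0=NH3 P1=NH4
Op 5: best P0=NH3 P1=NH4
Op 6: best P0=NH3 P1=NH4
Op 7: best P0=NH3 P1=NH1
Op 8: best P0=NH1 P1=NH1
Op 9: best P0=NH1 P1=NH1
Op 10: best P0=NH1 P1=NH1
Op 11: best P0=NH1 P1=NH1
Op 12: best P0=NH1 P1=NH3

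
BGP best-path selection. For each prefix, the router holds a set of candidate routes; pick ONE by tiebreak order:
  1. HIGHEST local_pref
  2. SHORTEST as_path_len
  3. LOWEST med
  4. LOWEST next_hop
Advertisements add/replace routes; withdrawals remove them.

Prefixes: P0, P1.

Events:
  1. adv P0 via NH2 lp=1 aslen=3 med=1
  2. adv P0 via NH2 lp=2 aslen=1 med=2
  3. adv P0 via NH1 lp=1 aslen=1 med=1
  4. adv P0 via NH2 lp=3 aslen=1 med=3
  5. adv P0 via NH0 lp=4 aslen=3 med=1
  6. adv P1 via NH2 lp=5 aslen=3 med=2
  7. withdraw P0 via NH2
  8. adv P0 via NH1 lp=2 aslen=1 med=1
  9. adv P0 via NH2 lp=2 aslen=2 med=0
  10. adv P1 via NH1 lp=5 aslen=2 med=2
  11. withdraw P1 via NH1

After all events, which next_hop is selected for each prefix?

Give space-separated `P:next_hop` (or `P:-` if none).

Answer: P0:NH0 P1:NH2

Derivation:
Op 1: best P0=NH2 P1=-
Op 2: best P0=NH2 P1=-
Op 3: best P0=NH2 P1=-
Op 4: best P0=NH2 P1=-
Op 5: best P0=NH0 P1=-
Op 6: best P0=NH0 P1=NH2
Op 7: best P0=NH0 P1=NH2
Op 8: best P0=NH0 P1=NH2
Op 9: best P0=NH0 P1=NH2
Op 10: best P0=NH0 P1=NH1
Op 11: best P0=NH0 P1=NH2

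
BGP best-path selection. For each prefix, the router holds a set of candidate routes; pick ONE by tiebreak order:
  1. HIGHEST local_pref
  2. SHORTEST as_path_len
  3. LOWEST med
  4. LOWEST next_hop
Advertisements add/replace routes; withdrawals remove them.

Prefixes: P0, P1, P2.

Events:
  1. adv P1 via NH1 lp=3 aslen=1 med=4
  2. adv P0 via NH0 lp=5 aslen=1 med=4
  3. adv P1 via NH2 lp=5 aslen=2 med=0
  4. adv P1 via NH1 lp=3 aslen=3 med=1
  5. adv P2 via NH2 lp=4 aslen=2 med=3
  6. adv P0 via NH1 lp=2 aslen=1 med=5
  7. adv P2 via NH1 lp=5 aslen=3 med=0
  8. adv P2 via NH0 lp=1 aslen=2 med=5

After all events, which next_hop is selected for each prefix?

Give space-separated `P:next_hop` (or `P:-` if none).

Op 1: best P0=- P1=NH1 P2=-
Op 2: best P0=NH0 P1=NH1 P2=-
Op 3: best P0=NH0 P1=NH2 P2=-
Op 4: best P0=NH0 P1=NH2 P2=-
Op 5: best P0=NH0 P1=NH2 P2=NH2
Op 6: best P0=NH0 P1=NH2 P2=NH2
Op 7: best P0=NH0 P1=NH2 P2=NH1
Op 8: best P0=NH0 P1=NH2 P2=NH1

Answer: P0:NH0 P1:NH2 P2:NH1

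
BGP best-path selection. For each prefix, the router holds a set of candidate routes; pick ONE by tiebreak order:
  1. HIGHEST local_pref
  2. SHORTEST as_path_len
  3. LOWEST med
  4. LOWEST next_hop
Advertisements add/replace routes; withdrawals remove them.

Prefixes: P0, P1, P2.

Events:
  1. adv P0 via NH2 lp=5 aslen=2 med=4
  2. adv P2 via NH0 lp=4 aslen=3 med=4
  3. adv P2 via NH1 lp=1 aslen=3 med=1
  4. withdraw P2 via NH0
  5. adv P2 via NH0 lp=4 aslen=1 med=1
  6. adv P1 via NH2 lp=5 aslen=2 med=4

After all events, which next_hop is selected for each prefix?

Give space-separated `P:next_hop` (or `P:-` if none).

Op 1: best P0=NH2 P1=- P2=-
Op 2: best P0=NH2 P1=- P2=NH0
Op 3: best P0=NH2 P1=- P2=NH0
Op 4: best P0=NH2 P1=- P2=NH1
Op 5: best P0=NH2 P1=- P2=NH0
Op 6: best P0=NH2 P1=NH2 P2=NH0

Answer: P0:NH2 P1:NH2 P2:NH0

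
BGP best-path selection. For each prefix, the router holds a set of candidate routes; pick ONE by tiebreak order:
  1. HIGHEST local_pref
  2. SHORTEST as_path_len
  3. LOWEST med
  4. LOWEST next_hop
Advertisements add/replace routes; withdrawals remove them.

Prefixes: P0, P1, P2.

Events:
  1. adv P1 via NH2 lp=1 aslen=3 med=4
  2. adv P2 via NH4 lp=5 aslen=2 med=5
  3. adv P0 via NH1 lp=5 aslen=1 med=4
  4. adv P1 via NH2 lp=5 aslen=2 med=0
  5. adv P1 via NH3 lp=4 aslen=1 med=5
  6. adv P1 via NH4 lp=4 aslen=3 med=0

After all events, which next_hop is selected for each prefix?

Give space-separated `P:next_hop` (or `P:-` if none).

Answer: P0:NH1 P1:NH2 P2:NH4

Derivation:
Op 1: best P0=- P1=NH2 P2=-
Op 2: best P0=- P1=NH2 P2=NH4
Op 3: best P0=NH1 P1=NH2 P2=NH4
Op 4: best P0=NH1 P1=NH2 P2=NH4
Op 5: best P0=NH1 P1=NH2 P2=NH4
Op 6: best P0=NH1 P1=NH2 P2=NH4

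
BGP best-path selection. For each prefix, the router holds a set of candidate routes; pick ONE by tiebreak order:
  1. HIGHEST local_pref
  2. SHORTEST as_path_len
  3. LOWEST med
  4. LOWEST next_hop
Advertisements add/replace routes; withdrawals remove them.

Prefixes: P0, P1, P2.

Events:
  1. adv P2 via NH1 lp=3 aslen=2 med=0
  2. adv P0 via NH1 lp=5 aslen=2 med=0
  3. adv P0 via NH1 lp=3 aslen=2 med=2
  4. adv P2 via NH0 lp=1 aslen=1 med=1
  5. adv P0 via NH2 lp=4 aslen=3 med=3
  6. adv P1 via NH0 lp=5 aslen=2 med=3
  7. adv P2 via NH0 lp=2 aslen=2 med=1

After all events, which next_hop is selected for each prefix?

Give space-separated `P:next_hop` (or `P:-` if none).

Answer: P0:NH2 P1:NH0 P2:NH1

Derivation:
Op 1: best P0=- P1=- P2=NH1
Op 2: best P0=NH1 P1=- P2=NH1
Op 3: best P0=NH1 P1=- P2=NH1
Op 4: best P0=NH1 P1=- P2=NH1
Op 5: best P0=NH2 P1=- P2=NH1
Op 6: best P0=NH2 P1=NH0 P2=NH1
Op 7: best P0=NH2 P1=NH0 P2=NH1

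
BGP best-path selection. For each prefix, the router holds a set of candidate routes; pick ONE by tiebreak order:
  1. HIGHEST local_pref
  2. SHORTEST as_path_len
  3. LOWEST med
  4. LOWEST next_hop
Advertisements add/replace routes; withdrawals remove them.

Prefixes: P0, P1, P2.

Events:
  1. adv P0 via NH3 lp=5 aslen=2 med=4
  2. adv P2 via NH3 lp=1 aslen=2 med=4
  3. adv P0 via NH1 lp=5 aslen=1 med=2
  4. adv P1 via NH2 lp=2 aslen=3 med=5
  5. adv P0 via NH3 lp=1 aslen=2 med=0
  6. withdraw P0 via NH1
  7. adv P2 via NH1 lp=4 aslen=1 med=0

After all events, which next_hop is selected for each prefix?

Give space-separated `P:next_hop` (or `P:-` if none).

Answer: P0:NH3 P1:NH2 P2:NH1

Derivation:
Op 1: best P0=NH3 P1=- P2=-
Op 2: best P0=NH3 P1=- P2=NH3
Op 3: best P0=NH1 P1=- P2=NH3
Op 4: best P0=NH1 P1=NH2 P2=NH3
Op 5: best P0=NH1 P1=NH2 P2=NH3
Op 6: best P0=NH3 P1=NH2 P2=NH3
Op 7: best P0=NH3 P1=NH2 P2=NH1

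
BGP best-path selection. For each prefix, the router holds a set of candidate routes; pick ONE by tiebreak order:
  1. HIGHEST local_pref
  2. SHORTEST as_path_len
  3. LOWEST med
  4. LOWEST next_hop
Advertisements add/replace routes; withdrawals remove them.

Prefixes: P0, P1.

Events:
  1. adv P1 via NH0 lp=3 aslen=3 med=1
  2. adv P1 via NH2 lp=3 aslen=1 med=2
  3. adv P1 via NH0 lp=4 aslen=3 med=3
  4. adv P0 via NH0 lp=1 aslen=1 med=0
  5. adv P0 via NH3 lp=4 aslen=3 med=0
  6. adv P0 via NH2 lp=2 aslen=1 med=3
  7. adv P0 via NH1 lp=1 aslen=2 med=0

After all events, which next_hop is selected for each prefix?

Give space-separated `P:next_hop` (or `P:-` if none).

Op 1: best P0=- P1=NH0
Op 2: best P0=- P1=NH2
Op 3: best P0=- P1=NH0
Op 4: best P0=NH0 P1=NH0
Op 5: best P0=NH3 P1=NH0
Op 6: best P0=NH3 P1=NH0
Op 7: best P0=NH3 P1=NH0

Answer: P0:NH3 P1:NH0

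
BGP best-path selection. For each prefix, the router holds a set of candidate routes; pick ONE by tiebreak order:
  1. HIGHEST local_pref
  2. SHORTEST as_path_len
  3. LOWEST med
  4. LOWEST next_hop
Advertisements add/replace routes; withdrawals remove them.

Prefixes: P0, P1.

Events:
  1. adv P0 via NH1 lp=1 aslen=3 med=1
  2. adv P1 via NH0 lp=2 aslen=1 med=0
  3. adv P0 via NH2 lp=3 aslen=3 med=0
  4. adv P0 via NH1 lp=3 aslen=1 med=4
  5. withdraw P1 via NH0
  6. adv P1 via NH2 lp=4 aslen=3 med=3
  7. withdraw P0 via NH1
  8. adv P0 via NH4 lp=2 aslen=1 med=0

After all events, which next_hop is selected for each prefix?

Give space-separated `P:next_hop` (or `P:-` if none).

Op 1: best P0=NH1 P1=-
Op 2: best P0=NH1 P1=NH0
Op 3: best P0=NH2 P1=NH0
Op 4: best P0=NH1 P1=NH0
Op 5: best P0=NH1 P1=-
Op 6: best P0=NH1 P1=NH2
Op 7: best P0=NH2 P1=NH2
Op 8: best P0=NH2 P1=NH2

Answer: P0:NH2 P1:NH2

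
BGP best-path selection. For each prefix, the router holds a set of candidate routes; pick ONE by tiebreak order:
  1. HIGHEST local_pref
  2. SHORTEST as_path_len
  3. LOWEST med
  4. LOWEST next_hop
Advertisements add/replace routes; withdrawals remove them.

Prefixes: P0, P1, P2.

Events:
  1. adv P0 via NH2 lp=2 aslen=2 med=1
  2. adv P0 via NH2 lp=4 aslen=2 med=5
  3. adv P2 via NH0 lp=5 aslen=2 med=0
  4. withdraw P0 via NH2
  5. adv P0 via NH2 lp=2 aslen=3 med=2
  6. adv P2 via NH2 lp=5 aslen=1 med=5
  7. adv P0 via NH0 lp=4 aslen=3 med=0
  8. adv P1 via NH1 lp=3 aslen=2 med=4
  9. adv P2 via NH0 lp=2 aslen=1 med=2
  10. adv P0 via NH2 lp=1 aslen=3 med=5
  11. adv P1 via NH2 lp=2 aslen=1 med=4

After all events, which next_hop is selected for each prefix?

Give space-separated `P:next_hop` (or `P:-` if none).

Answer: P0:NH0 P1:NH1 P2:NH2

Derivation:
Op 1: best P0=NH2 P1=- P2=-
Op 2: best P0=NH2 P1=- P2=-
Op 3: best P0=NH2 P1=- P2=NH0
Op 4: best P0=- P1=- P2=NH0
Op 5: best P0=NH2 P1=- P2=NH0
Op 6: best P0=NH2 P1=- P2=NH2
Op 7: best P0=NH0 P1=- P2=NH2
Op 8: best P0=NH0 P1=NH1 P2=NH2
Op 9: best P0=NH0 P1=NH1 P2=NH2
Op 10: best P0=NH0 P1=NH1 P2=NH2
Op 11: best P0=NH0 P1=NH1 P2=NH2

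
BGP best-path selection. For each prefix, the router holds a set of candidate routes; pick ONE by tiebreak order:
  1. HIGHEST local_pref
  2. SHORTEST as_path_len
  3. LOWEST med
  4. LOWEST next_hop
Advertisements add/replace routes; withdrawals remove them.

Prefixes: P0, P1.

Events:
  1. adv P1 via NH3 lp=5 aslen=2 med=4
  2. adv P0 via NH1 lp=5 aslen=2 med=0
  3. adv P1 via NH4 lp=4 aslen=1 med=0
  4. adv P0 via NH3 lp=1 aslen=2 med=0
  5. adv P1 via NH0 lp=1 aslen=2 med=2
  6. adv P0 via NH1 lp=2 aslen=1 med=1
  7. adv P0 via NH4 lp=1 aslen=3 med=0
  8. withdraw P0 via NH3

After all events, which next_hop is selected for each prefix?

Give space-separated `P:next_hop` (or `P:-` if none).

Answer: P0:NH1 P1:NH3

Derivation:
Op 1: best P0=- P1=NH3
Op 2: best P0=NH1 P1=NH3
Op 3: best P0=NH1 P1=NH3
Op 4: best P0=NH1 P1=NH3
Op 5: best P0=NH1 P1=NH3
Op 6: best P0=NH1 P1=NH3
Op 7: best P0=NH1 P1=NH3
Op 8: best P0=NH1 P1=NH3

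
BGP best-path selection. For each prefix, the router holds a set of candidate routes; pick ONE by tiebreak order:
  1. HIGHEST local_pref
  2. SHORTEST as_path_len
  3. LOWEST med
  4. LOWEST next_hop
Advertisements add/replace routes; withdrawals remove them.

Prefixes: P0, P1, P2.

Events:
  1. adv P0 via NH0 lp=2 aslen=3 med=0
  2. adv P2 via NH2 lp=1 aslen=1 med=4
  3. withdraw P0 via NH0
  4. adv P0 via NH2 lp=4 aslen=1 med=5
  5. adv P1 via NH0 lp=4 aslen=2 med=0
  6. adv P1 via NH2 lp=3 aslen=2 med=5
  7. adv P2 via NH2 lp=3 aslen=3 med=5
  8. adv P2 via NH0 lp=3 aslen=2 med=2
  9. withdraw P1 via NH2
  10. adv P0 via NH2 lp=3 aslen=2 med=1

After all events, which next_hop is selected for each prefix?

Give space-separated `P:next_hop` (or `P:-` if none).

Answer: P0:NH2 P1:NH0 P2:NH0

Derivation:
Op 1: best P0=NH0 P1=- P2=-
Op 2: best P0=NH0 P1=- P2=NH2
Op 3: best P0=- P1=- P2=NH2
Op 4: best P0=NH2 P1=- P2=NH2
Op 5: best P0=NH2 P1=NH0 P2=NH2
Op 6: best P0=NH2 P1=NH0 P2=NH2
Op 7: best P0=NH2 P1=NH0 P2=NH2
Op 8: best P0=NH2 P1=NH0 P2=NH0
Op 9: best P0=NH2 P1=NH0 P2=NH0
Op 10: best P0=NH2 P1=NH0 P2=NH0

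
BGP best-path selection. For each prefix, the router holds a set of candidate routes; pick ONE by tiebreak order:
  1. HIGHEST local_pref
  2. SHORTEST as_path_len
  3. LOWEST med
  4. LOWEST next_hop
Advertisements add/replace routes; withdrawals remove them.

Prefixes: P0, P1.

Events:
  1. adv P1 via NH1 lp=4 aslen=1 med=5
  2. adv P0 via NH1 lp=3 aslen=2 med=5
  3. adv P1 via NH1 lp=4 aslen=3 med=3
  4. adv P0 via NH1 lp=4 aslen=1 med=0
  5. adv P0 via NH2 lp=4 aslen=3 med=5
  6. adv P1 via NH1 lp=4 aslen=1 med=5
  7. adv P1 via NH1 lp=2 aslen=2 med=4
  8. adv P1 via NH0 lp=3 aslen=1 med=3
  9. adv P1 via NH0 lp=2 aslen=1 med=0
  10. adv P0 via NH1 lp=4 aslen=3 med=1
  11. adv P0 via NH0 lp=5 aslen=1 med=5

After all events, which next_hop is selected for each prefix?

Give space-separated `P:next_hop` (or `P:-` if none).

Answer: P0:NH0 P1:NH0

Derivation:
Op 1: best P0=- P1=NH1
Op 2: best P0=NH1 P1=NH1
Op 3: best P0=NH1 P1=NH1
Op 4: best P0=NH1 P1=NH1
Op 5: best P0=NH1 P1=NH1
Op 6: best P0=NH1 P1=NH1
Op 7: best P0=NH1 P1=NH1
Op 8: best P0=NH1 P1=NH0
Op 9: best P0=NH1 P1=NH0
Op 10: best P0=NH1 P1=NH0
Op 11: best P0=NH0 P1=NH0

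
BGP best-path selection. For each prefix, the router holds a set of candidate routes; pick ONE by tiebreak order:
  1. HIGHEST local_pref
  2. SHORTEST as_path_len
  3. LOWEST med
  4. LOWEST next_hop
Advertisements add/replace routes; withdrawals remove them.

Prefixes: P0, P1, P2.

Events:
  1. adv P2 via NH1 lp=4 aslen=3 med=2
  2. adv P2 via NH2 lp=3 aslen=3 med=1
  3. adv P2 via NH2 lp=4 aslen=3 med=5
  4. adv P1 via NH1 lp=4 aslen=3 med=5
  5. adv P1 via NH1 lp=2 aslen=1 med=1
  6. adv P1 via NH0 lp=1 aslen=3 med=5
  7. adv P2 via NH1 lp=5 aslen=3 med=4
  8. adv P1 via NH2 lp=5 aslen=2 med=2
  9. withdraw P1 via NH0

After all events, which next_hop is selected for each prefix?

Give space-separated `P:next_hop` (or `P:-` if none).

Answer: P0:- P1:NH2 P2:NH1

Derivation:
Op 1: best P0=- P1=- P2=NH1
Op 2: best P0=- P1=- P2=NH1
Op 3: best P0=- P1=- P2=NH1
Op 4: best P0=- P1=NH1 P2=NH1
Op 5: best P0=- P1=NH1 P2=NH1
Op 6: best P0=- P1=NH1 P2=NH1
Op 7: best P0=- P1=NH1 P2=NH1
Op 8: best P0=- P1=NH2 P2=NH1
Op 9: best P0=- P1=NH2 P2=NH1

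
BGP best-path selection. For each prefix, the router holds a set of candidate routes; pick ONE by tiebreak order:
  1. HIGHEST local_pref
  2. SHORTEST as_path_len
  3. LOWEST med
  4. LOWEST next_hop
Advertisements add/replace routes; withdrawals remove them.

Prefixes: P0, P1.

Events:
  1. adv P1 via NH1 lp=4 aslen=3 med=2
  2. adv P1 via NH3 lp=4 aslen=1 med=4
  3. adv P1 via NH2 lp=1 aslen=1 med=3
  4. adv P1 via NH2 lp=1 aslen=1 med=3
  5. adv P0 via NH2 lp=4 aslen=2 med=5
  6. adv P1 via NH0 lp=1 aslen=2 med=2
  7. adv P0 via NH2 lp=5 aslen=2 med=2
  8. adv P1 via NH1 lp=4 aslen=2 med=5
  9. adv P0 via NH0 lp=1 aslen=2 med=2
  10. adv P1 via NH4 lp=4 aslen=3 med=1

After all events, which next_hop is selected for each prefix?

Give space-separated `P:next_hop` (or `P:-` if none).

Op 1: best P0=- P1=NH1
Op 2: best P0=- P1=NH3
Op 3: best P0=- P1=NH3
Op 4: best P0=- P1=NH3
Op 5: best P0=NH2 P1=NH3
Op 6: best P0=NH2 P1=NH3
Op 7: best P0=NH2 P1=NH3
Op 8: best P0=NH2 P1=NH3
Op 9: best P0=NH2 P1=NH3
Op 10: best P0=NH2 P1=NH3

Answer: P0:NH2 P1:NH3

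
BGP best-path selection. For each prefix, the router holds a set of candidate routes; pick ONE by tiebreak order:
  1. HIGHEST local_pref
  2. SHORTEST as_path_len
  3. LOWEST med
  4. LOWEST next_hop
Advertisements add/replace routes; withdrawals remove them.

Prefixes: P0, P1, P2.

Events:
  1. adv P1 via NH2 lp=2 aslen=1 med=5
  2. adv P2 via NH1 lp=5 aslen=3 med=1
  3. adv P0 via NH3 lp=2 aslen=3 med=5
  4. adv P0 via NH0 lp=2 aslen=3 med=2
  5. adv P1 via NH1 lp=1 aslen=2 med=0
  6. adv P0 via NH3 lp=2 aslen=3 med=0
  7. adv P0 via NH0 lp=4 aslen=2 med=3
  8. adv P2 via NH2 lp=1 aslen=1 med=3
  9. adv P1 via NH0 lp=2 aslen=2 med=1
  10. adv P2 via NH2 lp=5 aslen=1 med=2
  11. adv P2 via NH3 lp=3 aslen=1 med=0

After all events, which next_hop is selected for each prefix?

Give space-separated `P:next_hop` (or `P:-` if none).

Answer: P0:NH0 P1:NH2 P2:NH2

Derivation:
Op 1: best P0=- P1=NH2 P2=-
Op 2: best P0=- P1=NH2 P2=NH1
Op 3: best P0=NH3 P1=NH2 P2=NH1
Op 4: best P0=NH0 P1=NH2 P2=NH1
Op 5: best P0=NH0 P1=NH2 P2=NH1
Op 6: best P0=NH3 P1=NH2 P2=NH1
Op 7: best P0=NH0 P1=NH2 P2=NH1
Op 8: best P0=NH0 P1=NH2 P2=NH1
Op 9: best P0=NH0 P1=NH2 P2=NH1
Op 10: best P0=NH0 P1=NH2 P2=NH2
Op 11: best P0=NH0 P1=NH2 P2=NH2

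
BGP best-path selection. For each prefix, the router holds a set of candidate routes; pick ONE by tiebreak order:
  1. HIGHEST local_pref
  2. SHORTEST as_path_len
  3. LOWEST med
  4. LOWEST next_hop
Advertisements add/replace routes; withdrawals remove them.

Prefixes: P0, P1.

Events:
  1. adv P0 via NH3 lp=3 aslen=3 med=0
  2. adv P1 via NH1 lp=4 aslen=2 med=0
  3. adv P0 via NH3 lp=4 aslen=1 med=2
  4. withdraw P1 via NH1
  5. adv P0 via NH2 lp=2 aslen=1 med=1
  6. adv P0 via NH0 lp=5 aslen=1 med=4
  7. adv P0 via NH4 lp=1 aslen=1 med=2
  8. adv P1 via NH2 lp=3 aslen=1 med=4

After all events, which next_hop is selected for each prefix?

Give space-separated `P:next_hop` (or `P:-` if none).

Op 1: best P0=NH3 P1=-
Op 2: best P0=NH3 P1=NH1
Op 3: best P0=NH3 P1=NH1
Op 4: best P0=NH3 P1=-
Op 5: best P0=NH3 P1=-
Op 6: best P0=NH0 P1=-
Op 7: best P0=NH0 P1=-
Op 8: best P0=NH0 P1=NH2

Answer: P0:NH0 P1:NH2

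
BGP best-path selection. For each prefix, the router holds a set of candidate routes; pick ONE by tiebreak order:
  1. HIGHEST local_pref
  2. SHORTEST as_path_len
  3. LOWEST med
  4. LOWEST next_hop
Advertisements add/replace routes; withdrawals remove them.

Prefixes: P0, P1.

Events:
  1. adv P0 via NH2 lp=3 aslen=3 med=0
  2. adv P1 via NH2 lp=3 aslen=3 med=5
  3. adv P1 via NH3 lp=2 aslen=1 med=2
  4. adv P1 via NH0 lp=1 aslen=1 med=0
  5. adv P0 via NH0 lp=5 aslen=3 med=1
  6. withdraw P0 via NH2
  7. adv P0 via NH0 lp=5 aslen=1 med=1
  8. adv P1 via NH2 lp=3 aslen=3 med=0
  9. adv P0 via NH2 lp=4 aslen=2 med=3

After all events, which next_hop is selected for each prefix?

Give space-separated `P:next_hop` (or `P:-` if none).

Answer: P0:NH0 P1:NH2

Derivation:
Op 1: best P0=NH2 P1=-
Op 2: best P0=NH2 P1=NH2
Op 3: best P0=NH2 P1=NH2
Op 4: best P0=NH2 P1=NH2
Op 5: best P0=NH0 P1=NH2
Op 6: best P0=NH0 P1=NH2
Op 7: best P0=NH0 P1=NH2
Op 8: best P0=NH0 P1=NH2
Op 9: best P0=NH0 P1=NH2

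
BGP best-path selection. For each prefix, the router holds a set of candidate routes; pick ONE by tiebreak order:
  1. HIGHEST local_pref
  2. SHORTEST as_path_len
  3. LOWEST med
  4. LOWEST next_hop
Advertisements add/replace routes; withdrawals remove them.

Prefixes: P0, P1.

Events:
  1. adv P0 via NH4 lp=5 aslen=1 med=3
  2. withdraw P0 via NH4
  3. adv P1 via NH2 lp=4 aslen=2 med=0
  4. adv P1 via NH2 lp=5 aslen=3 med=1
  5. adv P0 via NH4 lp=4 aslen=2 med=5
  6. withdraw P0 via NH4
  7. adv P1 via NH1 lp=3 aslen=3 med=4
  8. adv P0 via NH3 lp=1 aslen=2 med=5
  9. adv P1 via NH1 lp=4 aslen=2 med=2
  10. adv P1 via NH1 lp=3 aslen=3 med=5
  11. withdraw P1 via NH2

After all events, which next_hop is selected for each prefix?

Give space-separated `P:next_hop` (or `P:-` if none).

Op 1: best P0=NH4 P1=-
Op 2: best P0=- P1=-
Op 3: best P0=- P1=NH2
Op 4: best P0=- P1=NH2
Op 5: best P0=NH4 P1=NH2
Op 6: best P0=- P1=NH2
Op 7: best P0=- P1=NH2
Op 8: best P0=NH3 P1=NH2
Op 9: best P0=NH3 P1=NH2
Op 10: best P0=NH3 P1=NH2
Op 11: best P0=NH3 P1=NH1

Answer: P0:NH3 P1:NH1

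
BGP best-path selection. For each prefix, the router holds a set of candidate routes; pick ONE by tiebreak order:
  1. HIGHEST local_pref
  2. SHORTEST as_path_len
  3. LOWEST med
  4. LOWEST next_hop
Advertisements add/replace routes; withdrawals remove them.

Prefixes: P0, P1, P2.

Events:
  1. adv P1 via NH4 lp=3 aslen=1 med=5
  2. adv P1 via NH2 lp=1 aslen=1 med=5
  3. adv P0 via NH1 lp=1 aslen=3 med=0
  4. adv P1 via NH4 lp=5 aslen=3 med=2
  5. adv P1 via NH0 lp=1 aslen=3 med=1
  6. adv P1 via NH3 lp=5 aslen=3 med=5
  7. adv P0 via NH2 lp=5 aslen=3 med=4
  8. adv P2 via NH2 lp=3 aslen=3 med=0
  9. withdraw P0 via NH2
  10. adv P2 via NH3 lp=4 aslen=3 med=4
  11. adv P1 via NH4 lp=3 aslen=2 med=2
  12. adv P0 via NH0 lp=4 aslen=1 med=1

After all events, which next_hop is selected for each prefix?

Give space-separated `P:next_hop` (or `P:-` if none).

Answer: P0:NH0 P1:NH3 P2:NH3

Derivation:
Op 1: best P0=- P1=NH4 P2=-
Op 2: best P0=- P1=NH4 P2=-
Op 3: best P0=NH1 P1=NH4 P2=-
Op 4: best P0=NH1 P1=NH4 P2=-
Op 5: best P0=NH1 P1=NH4 P2=-
Op 6: best P0=NH1 P1=NH4 P2=-
Op 7: best P0=NH2 P1=NH4 P2=-
Op 8: best P0=NH2 P1=NH4 P2=NH2
Op 9: best P0=NH1 P1=NH4 P2=NH2
Op 10: best P0=NH1 P1=NH4 P2=NH3
Op 11: best P0=NH1 P1=NH3 P2=NH3
Op 12: best P0=NH0 P1=NH3 P2=NH3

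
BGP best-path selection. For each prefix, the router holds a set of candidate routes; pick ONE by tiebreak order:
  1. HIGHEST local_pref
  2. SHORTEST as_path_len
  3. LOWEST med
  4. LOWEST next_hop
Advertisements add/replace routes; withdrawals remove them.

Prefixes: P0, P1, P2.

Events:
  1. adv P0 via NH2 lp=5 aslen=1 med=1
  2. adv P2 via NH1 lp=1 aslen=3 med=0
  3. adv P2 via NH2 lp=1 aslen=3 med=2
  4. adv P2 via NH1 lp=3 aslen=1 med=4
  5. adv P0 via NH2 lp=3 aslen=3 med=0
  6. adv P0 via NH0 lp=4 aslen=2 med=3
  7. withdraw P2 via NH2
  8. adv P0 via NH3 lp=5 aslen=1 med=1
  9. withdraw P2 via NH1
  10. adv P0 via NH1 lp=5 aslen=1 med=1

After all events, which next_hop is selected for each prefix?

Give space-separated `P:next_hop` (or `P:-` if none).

Op 1: best P0=NH2 P1=- P2=-
Op 2: best P0=NH2 P1=- P2=NH1
Op 3: best P0=NH2 P1=- P2=NH1
Op 4: best P0=NH2 P1=- P2=NH1
Op 5: best P0=NH2 P1=- P2=NH1
Op 6: best P0=NH0 P1=- P2=NH1
Op 7: best P0=NH0 P1=- P2=NH1
Op 8: best P0=NH3 P1=- P2=NH1
Op 9: best P0=NH3 P1=- P2=-
Op 10: best P0=NH1 P1=- P2=-

Answer: P0:NH1 P1:- P2:-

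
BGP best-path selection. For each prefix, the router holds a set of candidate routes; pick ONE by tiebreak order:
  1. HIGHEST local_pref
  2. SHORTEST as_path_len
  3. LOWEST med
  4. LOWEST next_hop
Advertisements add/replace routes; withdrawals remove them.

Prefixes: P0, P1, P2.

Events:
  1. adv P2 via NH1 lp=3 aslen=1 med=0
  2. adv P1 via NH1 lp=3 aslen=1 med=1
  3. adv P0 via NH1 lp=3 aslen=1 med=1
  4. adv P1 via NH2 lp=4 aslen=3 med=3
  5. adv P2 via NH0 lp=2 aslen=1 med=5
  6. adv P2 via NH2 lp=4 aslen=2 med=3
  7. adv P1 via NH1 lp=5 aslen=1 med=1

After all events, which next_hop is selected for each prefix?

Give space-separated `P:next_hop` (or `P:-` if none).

Answer: P0:NH1 P1:NH1 P2:NH2

Derivation:
Op 1: best P0=- P1=- P2=NH1
Op 2: best P0=- P1=NH1 P2=NH1
Op 3: best P0=NH1 P1=NH1 P2=NH1
Op 4: best P0=NH1 P1=NH2 P2=NH1
Op 5: best P0=NH1 P1=NH2 P2=NH1
Op 6: best P0=NH1 P1=NH2 P2=NH2
Op 7: best P0=NH1 P1=NH1 P2=NH2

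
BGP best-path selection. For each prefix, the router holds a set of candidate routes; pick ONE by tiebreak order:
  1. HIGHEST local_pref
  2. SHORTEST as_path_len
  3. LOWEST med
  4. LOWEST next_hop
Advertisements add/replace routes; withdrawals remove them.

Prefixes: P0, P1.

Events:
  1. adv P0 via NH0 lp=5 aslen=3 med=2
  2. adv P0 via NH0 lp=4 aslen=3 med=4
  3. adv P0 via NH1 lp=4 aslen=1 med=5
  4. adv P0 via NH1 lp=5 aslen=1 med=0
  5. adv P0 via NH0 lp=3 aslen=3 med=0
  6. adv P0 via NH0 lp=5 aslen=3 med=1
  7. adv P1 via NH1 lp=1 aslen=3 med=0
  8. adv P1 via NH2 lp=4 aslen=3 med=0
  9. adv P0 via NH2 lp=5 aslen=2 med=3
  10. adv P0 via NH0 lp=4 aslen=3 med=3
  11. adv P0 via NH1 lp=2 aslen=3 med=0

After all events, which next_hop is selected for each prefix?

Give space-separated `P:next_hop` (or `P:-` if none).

Op 1: best P0=NH0 P1=-
Op 2: best P0=NH0 P1=-
Op 3: best P0=NH1 P1=-
Op 4: best P0=NH1 P1=-
Op 5: best P0=NH1 P1=-
Op 6: best P0=NH1 P1=-
Op 7: best P0=NH1 P1=NH1
Op 8: best P0=NH1 P1=NH2
Op 9: best P0=NH1 P1=NH2
Op 10: best P0=NH1 P1=NH2
Op 11: best P0=NH2 P1=NH2

Answer: P0:NH2 P1:NH2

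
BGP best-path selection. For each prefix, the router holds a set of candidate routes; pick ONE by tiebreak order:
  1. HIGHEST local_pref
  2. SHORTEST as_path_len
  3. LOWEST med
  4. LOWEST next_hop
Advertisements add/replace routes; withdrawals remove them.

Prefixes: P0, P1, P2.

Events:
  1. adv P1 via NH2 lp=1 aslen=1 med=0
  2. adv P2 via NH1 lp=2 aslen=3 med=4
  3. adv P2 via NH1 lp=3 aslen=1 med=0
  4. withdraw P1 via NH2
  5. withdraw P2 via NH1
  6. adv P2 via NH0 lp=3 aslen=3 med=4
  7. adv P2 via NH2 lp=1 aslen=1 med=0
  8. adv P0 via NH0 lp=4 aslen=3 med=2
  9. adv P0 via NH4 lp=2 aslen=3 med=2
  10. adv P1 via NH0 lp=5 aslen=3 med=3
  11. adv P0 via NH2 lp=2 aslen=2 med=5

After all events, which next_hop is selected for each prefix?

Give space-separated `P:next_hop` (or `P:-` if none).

Op 1: best P0=- P1=NH2 P2=-
Op 2: best P0=- P1=NH2 P2=NH1
Op 3: best P0=- P1=NH2 P2=NH1
Op 4: best P0=- P1=- P2=NH1
Op 5: best P0=- P1=- P2=-
Op 6: best P0=- P1=- P2=NH0
Op 7: best P0=- P1=- P2=NH0
Op 8: best P0=NH0 P1=- P2=NH0
Op 9: best P0=NH0 P1=- P2=NH0
Op 10: best P0=NH0 P1=NH0 P2=NH0
Op 11: best P0=NH0 P1=NH0 P2=NH0

Answer: P0:NH0 P1:NH0 P2:NH0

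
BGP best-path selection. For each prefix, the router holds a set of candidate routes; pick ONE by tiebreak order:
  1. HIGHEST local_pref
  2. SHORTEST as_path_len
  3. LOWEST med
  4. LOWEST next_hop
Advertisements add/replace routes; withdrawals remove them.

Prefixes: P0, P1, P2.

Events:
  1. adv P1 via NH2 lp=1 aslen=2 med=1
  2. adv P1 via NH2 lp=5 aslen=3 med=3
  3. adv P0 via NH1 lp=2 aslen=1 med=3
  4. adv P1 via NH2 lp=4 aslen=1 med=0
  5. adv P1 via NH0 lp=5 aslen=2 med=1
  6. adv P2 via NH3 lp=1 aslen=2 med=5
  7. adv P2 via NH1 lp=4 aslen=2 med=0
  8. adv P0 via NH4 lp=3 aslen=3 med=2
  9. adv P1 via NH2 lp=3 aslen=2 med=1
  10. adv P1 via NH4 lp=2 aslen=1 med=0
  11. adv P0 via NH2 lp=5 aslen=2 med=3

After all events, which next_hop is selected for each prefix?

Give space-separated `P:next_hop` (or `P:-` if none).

Op 1: best P0=- P1=NH2 P2=-
Op 2: best P0=- P1=NH2 P2=-
Op 3: best P0=NH1 P1=NH2 P2=-
Op 4: best P0=NH1 P1=NH2 P2=-
Op 5: best P0=NH1 P1=NH0 P2=-
Op 6: best P0=NH1 P1=NH0 P2=NH3
Op 7: best P0=NH1 P1=NH0 P2=NH1
Op 8: best P0=NH4 P1=NH0 P2=NH1
Op 9: best P0=NH4 P1=NH0 P2=NH1
Op 10: best P0=NH4 P1=NH0 P2=NH1
Op 11: best P0=NH2 P1=NH0 P2=NH1

Answer: P0:NH2 P1:NH0 P2:NH1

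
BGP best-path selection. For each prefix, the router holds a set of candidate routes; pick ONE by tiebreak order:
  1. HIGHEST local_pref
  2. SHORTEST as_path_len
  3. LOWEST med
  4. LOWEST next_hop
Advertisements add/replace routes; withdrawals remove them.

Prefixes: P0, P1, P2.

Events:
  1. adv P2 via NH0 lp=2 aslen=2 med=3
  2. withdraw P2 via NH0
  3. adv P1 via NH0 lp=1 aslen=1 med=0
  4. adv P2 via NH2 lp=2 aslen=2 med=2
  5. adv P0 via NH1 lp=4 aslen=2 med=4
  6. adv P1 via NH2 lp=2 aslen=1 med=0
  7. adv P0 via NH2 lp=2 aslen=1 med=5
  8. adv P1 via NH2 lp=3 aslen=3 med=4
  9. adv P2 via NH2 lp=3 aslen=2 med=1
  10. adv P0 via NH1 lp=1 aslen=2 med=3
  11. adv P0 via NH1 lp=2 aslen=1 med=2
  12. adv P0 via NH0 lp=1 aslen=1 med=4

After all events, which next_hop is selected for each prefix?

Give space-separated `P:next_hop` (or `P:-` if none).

Answer: P0:NH1 P1:NH2 P2:NH2

Derivation:
Op 1: best P0=- P1=- P2=NH0
Op 2: best P0=- P1=- P2=-
Op 3: best P0=- P1=NH0 P2=-
Op 4: best P0=- P1=NH0 P2=NH2
Op 5: best P0=NH1 P1=NH0 P2=NH2
Op 6: best P0=NH1 P1=NH2 P2=NH2
Op 7: best P0=NH1 P1=NH2 P2=NH2
Op 8: best P0=NH1 P1=NH2 P2=NH2
Op 9: best P0=NH1 P1=NH2 P2=NH2
Op 10: best P0=NH2 P1=NH2 P2=NH2
Op 11: best P0=NH1 P1=NH2 P2=NH2
Op 12: best P0=NH1 P1=NH2 P2=NH2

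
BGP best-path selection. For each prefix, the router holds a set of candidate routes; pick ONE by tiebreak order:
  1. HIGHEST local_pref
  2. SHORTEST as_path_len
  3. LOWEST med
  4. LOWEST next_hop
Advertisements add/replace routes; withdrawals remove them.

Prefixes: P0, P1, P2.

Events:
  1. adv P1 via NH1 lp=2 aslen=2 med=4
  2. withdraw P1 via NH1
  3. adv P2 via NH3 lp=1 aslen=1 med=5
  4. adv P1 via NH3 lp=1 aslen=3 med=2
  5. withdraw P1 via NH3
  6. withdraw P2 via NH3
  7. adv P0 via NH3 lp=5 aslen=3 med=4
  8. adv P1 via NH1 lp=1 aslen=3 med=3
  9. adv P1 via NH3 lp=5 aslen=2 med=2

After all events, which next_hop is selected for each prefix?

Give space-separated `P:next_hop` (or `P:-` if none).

Answer: P0:NH3 P1:NH3 P2:-

Derivation:
Op 1: best P0=- P1=NH1 P2=-
Op 2: best P0=- P1=- P2=-
Op 3: best P0=- P1=- P2=NH3
Op 4: best P0=- P1=NH3 P2=NH3
Op 5: best P0=- P1=- P2=NH3
Op 6: best P0=- P1=- P2=-
Op 7: best P0=NH3 P1=- P2=-
Op 8: best P0=NH3 P1=NH1 P2=-
Op 9: best P0=NH3 P1=NH3 P2=-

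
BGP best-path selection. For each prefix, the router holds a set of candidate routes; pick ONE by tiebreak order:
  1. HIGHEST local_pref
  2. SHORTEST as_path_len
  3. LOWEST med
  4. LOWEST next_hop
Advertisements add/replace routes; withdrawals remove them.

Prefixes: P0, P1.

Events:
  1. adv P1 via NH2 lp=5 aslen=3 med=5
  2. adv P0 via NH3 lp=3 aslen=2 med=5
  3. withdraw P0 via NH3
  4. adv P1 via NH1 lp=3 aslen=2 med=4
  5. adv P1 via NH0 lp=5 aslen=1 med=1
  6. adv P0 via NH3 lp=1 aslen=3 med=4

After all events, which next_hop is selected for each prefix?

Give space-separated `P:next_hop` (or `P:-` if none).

Answer: P0:NH3 P1:NH0

Derivation:
Op 1: best P0=- P1=NH2
Op 2: best P0=NH3 P1=NH2
Op 3: best P0=- P1=NH2
Op 4: best P0=- P1=NH2
Op 5: best P0=- P1=NH0
Op 6: best P0=NH3 P1=NH0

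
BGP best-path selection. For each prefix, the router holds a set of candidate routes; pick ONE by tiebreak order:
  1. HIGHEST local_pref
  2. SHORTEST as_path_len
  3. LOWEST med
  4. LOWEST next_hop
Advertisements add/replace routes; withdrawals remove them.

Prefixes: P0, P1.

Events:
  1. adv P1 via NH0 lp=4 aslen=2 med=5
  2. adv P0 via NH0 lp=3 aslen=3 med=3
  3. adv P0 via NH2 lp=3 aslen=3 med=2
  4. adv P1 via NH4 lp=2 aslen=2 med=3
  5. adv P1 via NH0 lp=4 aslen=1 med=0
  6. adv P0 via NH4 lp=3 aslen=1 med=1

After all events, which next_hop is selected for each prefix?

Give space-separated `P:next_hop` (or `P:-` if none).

Op 1: best P0=- P1=NH0
Op 2: best P0=NH0 P1=NH0
Op 3: best P0=NH2 P1=NH0
Op 4: best P0=NH2 P1=NH0
Op 5: best P0=NH2 P1=NH0
Op 6: best P0=NH4 P1=NH0

Answer: P0:NH4 P1:NH0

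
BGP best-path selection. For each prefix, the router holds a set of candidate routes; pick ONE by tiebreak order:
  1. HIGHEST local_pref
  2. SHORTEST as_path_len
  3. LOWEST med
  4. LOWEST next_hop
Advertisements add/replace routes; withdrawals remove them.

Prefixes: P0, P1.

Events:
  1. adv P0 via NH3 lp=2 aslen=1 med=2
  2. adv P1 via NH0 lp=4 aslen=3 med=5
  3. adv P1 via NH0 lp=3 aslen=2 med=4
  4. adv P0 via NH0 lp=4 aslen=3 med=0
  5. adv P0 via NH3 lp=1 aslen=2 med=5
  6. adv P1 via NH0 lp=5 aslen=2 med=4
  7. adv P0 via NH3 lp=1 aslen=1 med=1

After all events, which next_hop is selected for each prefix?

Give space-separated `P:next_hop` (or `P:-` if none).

Op 1: best P0=NH3 P1=-
Op 2: best P0=NH3 P1=NH0
Op 3: best P0=NH3 P1=NH0
Op 4: best P0=NH0 P1=NH0
Op 5: best P0=NH0 P1=NH0
Op 6: best P0=NH0 P1=NH0
Op 7: best P0=NH0 P1=NH0

Answer: P0:NH0 P1:NH0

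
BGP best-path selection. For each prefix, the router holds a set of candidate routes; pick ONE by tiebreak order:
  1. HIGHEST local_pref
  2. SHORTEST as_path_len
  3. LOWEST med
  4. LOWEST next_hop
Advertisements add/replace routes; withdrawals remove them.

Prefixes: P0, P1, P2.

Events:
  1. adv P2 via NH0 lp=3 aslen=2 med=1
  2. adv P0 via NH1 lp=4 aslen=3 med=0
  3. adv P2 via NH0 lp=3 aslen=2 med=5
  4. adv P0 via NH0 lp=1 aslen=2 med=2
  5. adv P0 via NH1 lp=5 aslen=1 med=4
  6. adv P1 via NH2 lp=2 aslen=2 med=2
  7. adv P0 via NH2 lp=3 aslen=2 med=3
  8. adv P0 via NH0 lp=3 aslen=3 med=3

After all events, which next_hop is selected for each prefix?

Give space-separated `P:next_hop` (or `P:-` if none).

Op 1: best P0=- P1=- P2=NH0
Op 2: best P0=NH1 P1=- P2=NH0
Op 3: best P0=NH1 P1=- P2=NH0
Op 4: best P0=NH1 P1=- P2=NH0
Op 5: best P0=NH1 P1=- P2=NH0
Op 6: best P0=NH1 P1=NH2 P2=NH0
Op 7: best P0=NH1 P1=NH2 P2=NH0
Op 8: best P0=NH1 P1=NH2 P2=NH0

Answer: P0:NH1 P1:NH2 P2:NH0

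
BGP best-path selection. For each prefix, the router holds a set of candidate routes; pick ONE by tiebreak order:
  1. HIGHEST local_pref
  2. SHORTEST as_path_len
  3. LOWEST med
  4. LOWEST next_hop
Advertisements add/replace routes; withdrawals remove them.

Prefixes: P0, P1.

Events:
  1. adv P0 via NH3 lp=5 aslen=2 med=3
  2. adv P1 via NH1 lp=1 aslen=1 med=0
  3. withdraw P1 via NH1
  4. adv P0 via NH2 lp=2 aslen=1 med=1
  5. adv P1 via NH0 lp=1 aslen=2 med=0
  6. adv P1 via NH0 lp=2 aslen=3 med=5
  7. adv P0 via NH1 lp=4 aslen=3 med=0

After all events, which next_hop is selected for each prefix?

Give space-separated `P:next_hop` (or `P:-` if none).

Answer: P0:NH3 P1:NH0

Derivation:
Op 1: best P0=NH3 P1=-
Op 2: best P0=NH3 P1=NH1
Op 3: best P0=NH3 P1=-
Op 4: best P0=NH3 P1=-
Op 5: best P0=NH3 P1=NH0
Op 6: best P0=NH3 P1=NH0
Op 7: best P0=NH3 P1=NH0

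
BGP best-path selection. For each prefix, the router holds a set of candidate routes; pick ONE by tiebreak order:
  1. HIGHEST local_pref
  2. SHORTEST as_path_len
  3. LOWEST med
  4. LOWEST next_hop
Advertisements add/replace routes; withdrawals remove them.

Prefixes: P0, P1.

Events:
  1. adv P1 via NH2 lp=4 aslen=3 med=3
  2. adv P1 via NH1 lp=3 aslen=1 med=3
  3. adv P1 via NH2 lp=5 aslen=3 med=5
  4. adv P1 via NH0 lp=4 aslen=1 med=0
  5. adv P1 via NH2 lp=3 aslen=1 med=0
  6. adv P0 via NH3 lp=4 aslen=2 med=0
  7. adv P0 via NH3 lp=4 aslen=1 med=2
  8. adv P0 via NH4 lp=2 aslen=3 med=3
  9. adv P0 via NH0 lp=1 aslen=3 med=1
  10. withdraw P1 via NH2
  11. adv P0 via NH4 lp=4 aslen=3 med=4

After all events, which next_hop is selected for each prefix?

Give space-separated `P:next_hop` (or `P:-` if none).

Op 1: best P0=- P1=NH2
Op 2: best P0=- P1=NH2
Op 3: best P0=- P1=NH2
Op 4: best P0=- P1=NH2
Op 5: best P0=- P1=NH0
Op 6: best P0=NH3 P1=NH0
Op 7: best P0=NH3 P1=NH0
Op 8: best P0=NH3 P1=NH0
Op 9: best P0=NH3 P1=NH0
Op 10: best P0=NH3 P1=NH0
Op 11: best P0=NH3 P1=NH0

Answer: P0:NH3 P1:NH0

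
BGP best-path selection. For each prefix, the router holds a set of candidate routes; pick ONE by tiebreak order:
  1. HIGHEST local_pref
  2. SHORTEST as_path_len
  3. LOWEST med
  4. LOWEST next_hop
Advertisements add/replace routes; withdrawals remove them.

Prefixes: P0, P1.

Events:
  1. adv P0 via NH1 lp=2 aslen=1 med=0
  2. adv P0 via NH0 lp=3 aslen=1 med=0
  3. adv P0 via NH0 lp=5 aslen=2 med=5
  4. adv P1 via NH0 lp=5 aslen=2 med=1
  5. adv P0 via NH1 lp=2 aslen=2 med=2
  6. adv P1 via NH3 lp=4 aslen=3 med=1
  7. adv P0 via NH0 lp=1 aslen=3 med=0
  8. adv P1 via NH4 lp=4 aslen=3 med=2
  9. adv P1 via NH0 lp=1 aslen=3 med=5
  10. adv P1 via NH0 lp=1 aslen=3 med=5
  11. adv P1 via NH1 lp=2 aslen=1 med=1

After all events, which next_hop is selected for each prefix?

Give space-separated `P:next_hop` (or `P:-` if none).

Answer: P0:NH1 P1:NH3

Derivation:
Op 1: best P0=NH1 P1=-
Op 2: best P0=NH0 P1=-
Op 3: best P0=NH0 P1=-
Op 4: best P0=NH0 P1=NH0
Op 5: best P0=NH0 P1=NH0
Op 6: best P0=NH0 P1=NH0
Op 7: best P0=NH1 P1=NH0
Op 8: best P0=NH1 P1=NH0
Op 9: best P0=NH1 P1=NH3
Op 10: best P0=NH1 P1=NH3
Op 11: best P0=NH1 P1=NH3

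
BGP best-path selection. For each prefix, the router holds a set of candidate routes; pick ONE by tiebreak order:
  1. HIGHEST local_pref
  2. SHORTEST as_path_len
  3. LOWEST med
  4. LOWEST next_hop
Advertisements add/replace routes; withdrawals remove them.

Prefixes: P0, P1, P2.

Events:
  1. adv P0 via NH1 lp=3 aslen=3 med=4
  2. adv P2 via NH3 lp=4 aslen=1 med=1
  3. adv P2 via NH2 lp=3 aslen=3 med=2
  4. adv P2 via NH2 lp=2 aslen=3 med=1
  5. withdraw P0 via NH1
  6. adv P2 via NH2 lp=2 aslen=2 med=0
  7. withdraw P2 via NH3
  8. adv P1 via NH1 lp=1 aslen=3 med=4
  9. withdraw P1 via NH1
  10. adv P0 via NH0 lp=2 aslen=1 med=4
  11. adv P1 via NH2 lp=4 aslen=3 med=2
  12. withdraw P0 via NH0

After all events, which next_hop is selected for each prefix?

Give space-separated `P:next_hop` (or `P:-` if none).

Op 1: best P0=NH1 P1=- P2=-
Op 2: best P0=NH1 P1=- P2=NH3
Op 3: best P0=NH1 P1=- P2=NH3
Op 4: best P0=NH1 P1=- P2=NH3
Op 5: best P0=- P1=- P2=NH3
Op 6: best P0=- P1=- P2=NH3
Op 7: best P0=- P1=- P2=NH2
Op 8: best P0=- P1=NH1 P2=NH2
Op 9: best P0=- P1=- P2=NH2
Op 10: best P0=NH0 P1=- P2=NH2
Op 11: best P0=NH0 P1=NH2 P2=NH2
Op 12: best P0=- P1=NH2 P2=NH2

Answer: P0:- P1:NH2 P2:NH2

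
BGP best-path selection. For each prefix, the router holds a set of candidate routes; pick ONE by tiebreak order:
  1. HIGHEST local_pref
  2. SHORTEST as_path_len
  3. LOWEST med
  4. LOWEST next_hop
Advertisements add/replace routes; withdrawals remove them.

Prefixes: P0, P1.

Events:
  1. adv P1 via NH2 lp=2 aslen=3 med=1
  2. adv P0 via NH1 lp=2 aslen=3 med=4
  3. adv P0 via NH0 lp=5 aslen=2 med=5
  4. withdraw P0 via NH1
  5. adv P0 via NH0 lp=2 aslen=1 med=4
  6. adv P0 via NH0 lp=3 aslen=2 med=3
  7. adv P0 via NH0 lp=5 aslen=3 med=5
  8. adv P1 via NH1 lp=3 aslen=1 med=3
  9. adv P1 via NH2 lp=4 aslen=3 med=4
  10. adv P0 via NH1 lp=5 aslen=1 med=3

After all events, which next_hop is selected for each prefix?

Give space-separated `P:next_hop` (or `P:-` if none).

Answer: P0:NH1 P1:NH2

Derivation:
Op 1: best P0=- P1=NH2
Op 2: best P0=NH1 P1=NH2
Op 3: best P0=NH0 P1=NH2
Op 4: best P0=NH0 P1=NH2
Op 5: best P0=NH0 P1=NH2
Op 6: best P0=NH0 P1=NH2
Op 7: best P0=NH0 P1=NH2
Op 8: best P0=NH0 P1=NH1
Op 9: best P0=NH0 P1=NH2
Op 10: best P0=NH1 P1=NH2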